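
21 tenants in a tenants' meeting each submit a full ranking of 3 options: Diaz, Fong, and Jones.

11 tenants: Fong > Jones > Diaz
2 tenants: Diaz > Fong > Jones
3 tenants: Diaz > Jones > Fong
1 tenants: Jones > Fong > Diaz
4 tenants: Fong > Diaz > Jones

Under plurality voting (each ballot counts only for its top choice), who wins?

First-place vote totals:
  Diaz: 5
  Fong: 15
  Jones: 1
Fong has the most first-place votes.

Fong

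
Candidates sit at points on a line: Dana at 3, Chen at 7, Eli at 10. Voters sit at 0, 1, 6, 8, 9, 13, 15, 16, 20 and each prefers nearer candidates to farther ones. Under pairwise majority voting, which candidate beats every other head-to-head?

With single-peaked preferences on a line, the Condorcet winner is the candidate closest to the median voter.
The median voter (position 9) is closest to Eli at 10.
Check: Eli vs Chen — voters closer to Eli: 5 of 9.

Eli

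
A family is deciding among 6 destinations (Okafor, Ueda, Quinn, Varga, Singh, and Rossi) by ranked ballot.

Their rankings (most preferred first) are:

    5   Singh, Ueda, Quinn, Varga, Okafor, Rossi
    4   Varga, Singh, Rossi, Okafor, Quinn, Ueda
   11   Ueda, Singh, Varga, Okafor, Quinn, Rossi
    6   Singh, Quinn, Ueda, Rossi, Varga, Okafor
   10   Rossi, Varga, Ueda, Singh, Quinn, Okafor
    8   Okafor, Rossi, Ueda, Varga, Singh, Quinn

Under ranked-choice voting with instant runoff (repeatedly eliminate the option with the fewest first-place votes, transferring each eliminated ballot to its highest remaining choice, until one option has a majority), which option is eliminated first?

Quinn

Round 1: Ueda 11, Singh 11, Rossi 10, Okafor 8, Varga 4, Quinn 0. Quinn has the fewest and is eliminated.
Round 2: Ueda 11, Singh 11, Rossi 10, Okafor 8, Varga 4. Varga has the fewest and is eliminated.
Round 3: Singh 15, Ueda 11, Rossi 10, Okafor 8. Okafor has the fewest and is eliminated.
Round 4: Rossi 18, Singh 15, Ueda 11. Ueda has the fewest and is eliminated.
Round 5: Singh 26, Rossi 18. Singh has a majority.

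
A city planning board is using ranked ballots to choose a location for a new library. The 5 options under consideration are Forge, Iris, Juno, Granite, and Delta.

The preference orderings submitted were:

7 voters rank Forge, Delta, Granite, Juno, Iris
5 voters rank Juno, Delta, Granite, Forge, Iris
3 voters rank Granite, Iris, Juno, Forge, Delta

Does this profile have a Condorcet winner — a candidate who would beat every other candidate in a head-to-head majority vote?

No

Head-to-head results (15 voters total):
Forge vs Iris: Forge wins 12–3.
Forge vs Juno: Juno wins 8–7.
Forge vs Granite: Granite wins 8–7.
Forge vs Delta: Forge wins 10–5.
Iris vs Juno: Juno wins 12–3.
Iris vs Granite: Granite wins 15–0.
Iris vs Delta: Delta wins 12–3.
Juno vs Granite: Granite wins 10–5.
Juno vs Delta: Juno wins 8–7.
Granite vs Delta: Delta wins 12–3.
No candidate beats all others: Forge beats Delta beats Granite beats Forge, a majority cycle.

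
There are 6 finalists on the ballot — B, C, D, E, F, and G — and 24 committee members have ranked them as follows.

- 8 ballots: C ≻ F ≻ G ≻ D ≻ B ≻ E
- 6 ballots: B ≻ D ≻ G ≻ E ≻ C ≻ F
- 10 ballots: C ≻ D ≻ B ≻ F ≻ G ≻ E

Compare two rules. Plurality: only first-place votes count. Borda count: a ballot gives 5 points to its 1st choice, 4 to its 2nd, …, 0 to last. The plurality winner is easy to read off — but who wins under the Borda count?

C

Plurality first-place counts: B 6, C 18, D 0, E 0, F 0, G 0 → C.
Borda totals: B 68, C 96, D 80, E 12, F 52, G 52 → C.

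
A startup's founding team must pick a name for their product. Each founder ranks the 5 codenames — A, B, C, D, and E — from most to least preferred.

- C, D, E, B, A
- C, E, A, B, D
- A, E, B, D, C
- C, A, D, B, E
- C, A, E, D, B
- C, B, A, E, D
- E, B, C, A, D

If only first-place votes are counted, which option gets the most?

C

First-place vote totals:
  A: 1
  B: 0
  C: 5
  D: 0
  E: 1
C has the most first-place votes.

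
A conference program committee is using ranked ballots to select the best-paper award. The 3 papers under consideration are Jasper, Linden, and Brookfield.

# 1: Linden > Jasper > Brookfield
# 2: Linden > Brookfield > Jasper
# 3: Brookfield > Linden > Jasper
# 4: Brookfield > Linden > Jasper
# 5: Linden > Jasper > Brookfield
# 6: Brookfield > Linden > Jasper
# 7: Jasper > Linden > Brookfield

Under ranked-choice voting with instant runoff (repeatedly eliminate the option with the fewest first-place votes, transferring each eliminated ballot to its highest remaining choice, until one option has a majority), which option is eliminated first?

Round 1: Linden 3, Brookfield 3, Jasper 1. Jasper has the fewest and is eliminated.
Round 2: Linden 4, Brookfield 3. Linden has a majority.

Jasper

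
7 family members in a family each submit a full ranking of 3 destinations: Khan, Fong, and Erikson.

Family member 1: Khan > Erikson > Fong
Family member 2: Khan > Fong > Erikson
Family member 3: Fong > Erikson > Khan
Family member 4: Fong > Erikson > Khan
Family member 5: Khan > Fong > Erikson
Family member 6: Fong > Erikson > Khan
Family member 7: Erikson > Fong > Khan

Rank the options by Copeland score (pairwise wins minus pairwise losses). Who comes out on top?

Fong

Pairwise results:
  Khan vs Fong: Fong wins 4–3.
  Khan vs Erikson: Erikson wins 4–3.
  Fong vs Erikson: Fong wins 5–2.
Copeland scores (wins − losses):
  Khan: 0 − 2 = -2
  Fong: 2 − 0 = 2
  Erikson: 1 − 1 = 0
Fong has the best Copeland score.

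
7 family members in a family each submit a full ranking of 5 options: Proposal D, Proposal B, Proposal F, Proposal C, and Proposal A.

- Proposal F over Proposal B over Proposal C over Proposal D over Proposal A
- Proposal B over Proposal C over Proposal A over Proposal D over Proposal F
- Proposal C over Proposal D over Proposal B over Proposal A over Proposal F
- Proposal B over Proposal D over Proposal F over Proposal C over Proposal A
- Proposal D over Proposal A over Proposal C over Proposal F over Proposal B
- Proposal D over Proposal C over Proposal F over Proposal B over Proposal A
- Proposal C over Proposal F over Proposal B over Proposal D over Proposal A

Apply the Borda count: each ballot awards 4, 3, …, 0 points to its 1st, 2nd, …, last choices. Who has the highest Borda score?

Proposal C

Borda scores:
  Proposal D: 1 + 1 + 3 + 3 + 4 + 4 + 1 = 17
  Proposal B: 3 + 4 + 2 + 4 + 0 + 1 + 2 = 16
  Proposal F: 4 + 0 + 0 + 2 + 1 + 2 + 3 = 12
  Proposal C: 2 + 3 + 4 + 1 + 2 + 3 + 4 = 19
  Proposal A: 0 + 2 + 1 + 0 + 3 + 0 + 0 = 6
Proposal C has the highest total.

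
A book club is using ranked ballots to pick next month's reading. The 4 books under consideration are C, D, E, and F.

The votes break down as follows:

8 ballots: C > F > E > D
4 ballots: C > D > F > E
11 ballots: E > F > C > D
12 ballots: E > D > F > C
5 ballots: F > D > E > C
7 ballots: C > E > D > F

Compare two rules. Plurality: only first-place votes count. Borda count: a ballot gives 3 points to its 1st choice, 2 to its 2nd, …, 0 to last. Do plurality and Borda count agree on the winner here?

Yes

Plurality first-place counts: C 19, D 0, E 23, F 5 → E.
Borda totals: C 68, D 49, E 96, F 69 → E.
The two rules agree on E.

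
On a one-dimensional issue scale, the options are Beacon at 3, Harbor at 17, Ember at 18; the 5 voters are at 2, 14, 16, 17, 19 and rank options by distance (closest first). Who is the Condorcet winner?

Harbor

With single-peaked preferences on a line, the Condorcet winner is the candidate closest to the median voter.
The median voter (position 16) is closest to Harbor at 17.
Check: Harbor vs Ember — voters closer to Harbor: 4 of 5.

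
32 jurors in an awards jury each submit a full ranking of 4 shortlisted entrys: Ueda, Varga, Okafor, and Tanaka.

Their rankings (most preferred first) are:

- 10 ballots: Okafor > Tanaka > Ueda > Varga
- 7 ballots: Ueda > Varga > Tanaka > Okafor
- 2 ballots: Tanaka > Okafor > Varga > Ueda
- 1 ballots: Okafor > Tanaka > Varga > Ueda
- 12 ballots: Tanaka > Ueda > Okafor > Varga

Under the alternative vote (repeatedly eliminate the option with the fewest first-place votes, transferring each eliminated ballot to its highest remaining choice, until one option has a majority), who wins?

Round 1: Tanaka 14, Okafor 11, Ueda 7, Varga 0. Varga has the fewest and is eliminated.
Round 2: Tanaka 14, Okafor 11, Ueda 7. Ueda has the fewest and is eliminated.
Round 3: Tanaka 21, Okafor 11. Tanaka has a majority.

Tanaka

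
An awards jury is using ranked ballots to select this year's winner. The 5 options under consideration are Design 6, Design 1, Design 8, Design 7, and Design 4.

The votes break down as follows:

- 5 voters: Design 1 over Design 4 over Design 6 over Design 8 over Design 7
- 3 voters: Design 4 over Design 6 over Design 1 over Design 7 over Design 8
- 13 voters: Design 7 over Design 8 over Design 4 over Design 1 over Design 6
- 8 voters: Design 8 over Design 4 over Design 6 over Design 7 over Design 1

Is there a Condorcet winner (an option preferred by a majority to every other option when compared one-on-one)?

No

Head-to-head results (29 voters total):
Design 6 vs Design 1: Design 1 wins 18–11.
Design 6 vs Design 8: Design 8 wins 21–8.
Design 6 vs Design 7: Design 6 wins 16–13.
Design 6 vs Design 4: Design 4 wins 29–0.
Design 1 vs Design 8: Design 8 wins 21–8.
Design 1 vs Design 7: Design 7 wins 21–8.
Design 1 vs Design 4: Design 4 wins 24–5.
Design 8 vs Design 7: Design 7 wins 16–13.
Design 8 vs Design 4: Design 8 wins 21–8.
Design 7 vs Design 4: Design 4 wins 16–13.
No candidate beats all others: Design 6 beats Design 7 beats Design 1 beats Design 6, a majority cycle.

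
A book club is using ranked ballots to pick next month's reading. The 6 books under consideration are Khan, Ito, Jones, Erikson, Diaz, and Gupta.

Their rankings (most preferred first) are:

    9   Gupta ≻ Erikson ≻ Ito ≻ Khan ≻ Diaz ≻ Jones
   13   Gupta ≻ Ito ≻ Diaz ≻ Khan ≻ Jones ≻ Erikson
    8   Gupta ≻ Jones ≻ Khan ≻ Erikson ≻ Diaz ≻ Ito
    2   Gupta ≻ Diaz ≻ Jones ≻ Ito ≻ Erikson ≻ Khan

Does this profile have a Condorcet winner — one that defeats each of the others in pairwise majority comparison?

Head-to-head results (32 voters total):
Khan vs Ito: Ito wins 24–8.
Khan vs Jones: Khan wins 22–10.
Khan vs Erikson: Khan wins 21–11.
Khan vs Diaz: Khan wins 17–15.
Khan vs Gupta: Gupta wins 32–0.
Ito vs Jones: Ito wins 22–10.
Ito vs Erikson: Erikson wins 17–15.
Ito vs Diaz: Ito wins 22–10.
Ito vs Gupta: Gupta wins 32–0.
Jones vs Erikson: Jones wins 23–9.
Jones vs Diaz: Diaz wins 24–8.
Jones vs Gupta: Gupta wins 32–0.
Erikson vs Diaz: Erikson wins 17–15.
Erikson vs Gupta: Gupta wins 32–0.
Diaz vs Gupta: Gupta wins 32–0.
Gupta beats each rival — Khan (32–0), Ito (32–0), Jones (32–0), Erikson (32–0), Diaz (32–0) — so Gupta is the Condorcet winner.

Yes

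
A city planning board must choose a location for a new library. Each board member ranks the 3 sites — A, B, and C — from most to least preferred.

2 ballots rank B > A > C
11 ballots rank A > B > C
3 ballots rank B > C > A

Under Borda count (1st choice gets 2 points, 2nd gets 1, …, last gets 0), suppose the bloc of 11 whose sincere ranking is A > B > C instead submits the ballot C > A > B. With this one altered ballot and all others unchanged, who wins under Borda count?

C

Borda totals with the altered ballot: A 13, B 10, C 25.
The switch changes the winner from A to C.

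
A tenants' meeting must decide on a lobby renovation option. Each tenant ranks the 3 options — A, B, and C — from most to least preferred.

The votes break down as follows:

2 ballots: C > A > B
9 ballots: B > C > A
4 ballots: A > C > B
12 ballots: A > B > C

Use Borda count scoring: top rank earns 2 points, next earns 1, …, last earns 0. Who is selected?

Borda scores:
  A: 2·1 + 9·0 + 4·2 + 12·2 = 34
  B: 2·0 + 9·2 + 4·0 + 12·1 = 30
  C: 2·2 + 9·1 + 4·1 + 12·0 = 17
A has the highest total.

A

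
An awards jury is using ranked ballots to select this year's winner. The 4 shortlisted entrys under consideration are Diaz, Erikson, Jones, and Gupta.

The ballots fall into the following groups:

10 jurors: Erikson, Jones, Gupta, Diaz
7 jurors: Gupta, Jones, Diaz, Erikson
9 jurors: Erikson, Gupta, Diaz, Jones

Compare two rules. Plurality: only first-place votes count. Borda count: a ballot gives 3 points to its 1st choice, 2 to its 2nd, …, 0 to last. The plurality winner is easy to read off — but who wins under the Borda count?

Plurality first-place counts: Diaz 0, Erikson 19, Jones 0, Gupta 7 → Erikson.
Borda totals: Diaz 16, Erikson 57, Jones 34, Gupta 49 → Erikson.

Erikson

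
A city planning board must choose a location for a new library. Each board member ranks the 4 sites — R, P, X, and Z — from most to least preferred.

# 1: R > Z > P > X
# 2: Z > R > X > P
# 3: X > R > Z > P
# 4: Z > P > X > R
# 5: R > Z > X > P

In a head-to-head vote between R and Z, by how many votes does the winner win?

Ballots ranking R above Z: 3.
Ballots ranking Z above R: 2.
R wins 3–2, a margin of 1.

1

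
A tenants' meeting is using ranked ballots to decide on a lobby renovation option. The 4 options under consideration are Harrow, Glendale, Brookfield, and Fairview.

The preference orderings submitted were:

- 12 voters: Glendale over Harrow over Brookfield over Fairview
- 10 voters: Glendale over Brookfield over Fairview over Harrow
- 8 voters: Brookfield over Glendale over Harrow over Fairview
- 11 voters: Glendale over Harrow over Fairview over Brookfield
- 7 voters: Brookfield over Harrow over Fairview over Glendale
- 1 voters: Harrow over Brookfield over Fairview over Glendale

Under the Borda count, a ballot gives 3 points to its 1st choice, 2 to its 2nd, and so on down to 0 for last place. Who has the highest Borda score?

Glendale

Borda scores:
  Harrow: 12·2 + 10·0 + 8·1 + 11·2 + 7·2 + 3 = 71
  Glendale: 12·3 + 10·3 + 8·2 + 11·3 + 7·0 + 0 = 115
  Brookfield: 12·1 + 10·2 + 8·3 + 11·0 + 7·3 + 2 = 79
  Fairview: 12·0 + 10·1 + 8·0 + 11·1 + 7·1 + 1 = 29
Glendale has the highest total.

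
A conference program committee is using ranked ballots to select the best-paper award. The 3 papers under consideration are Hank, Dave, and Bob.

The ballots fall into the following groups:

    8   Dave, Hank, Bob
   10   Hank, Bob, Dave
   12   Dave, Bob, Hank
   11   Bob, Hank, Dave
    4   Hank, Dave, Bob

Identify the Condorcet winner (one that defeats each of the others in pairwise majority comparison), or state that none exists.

Head-to-head results (45 voters total):
Hank vs Dave: Hank wins 25–20.
Hank vs Bob: Bob wins 23–22.
Dave vs Bob: Dave wins 24–21.
No candidate beats all others: Hank beats Dave beats Bob beats Hank, a majority cycle.

None — there is no Condorcet winner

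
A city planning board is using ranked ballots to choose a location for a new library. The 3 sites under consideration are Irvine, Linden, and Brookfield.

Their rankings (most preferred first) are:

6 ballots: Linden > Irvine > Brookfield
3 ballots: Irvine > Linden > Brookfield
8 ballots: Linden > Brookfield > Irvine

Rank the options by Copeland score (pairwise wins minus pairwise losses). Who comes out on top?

Pairwise results:
  Irvine vs Linden: Linden wins 14–3.
  Irvine vs Brookfield: Irvine wins 9–8.
  Linden vs Brookfield: Linden wins 17–0.
Copeland scores (wins − losses):
  Irvine: 1 − 1 = 0
  Linden: 2 − 0 = 2
  Brookfield: 0 − 2 = -2
Linden has the best Copeland score.

Linden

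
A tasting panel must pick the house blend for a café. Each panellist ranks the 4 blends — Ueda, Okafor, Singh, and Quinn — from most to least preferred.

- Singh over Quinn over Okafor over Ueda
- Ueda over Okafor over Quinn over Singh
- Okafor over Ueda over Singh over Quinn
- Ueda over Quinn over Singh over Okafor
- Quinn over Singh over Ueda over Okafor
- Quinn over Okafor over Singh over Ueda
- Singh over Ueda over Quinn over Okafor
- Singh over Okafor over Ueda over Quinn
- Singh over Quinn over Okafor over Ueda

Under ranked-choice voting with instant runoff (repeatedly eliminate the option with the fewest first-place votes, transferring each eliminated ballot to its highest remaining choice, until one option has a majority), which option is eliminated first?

Okafor

Round 1: Singh 4, Ueda 2, Quinn 2, Okafor 1. Okafor has the fewest and is eliminated.
Round 2: Singh 4, Ueda 3, Quinn 2. Quinn has the fewest and is eliminated.
Round 3: Singh 6, Ueda 3. Singh has a majority.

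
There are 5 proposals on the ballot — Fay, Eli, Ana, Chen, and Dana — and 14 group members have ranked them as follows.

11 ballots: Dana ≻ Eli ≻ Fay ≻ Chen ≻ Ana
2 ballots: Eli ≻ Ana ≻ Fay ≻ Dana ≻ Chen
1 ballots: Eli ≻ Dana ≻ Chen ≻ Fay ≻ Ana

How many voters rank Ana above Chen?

2

Ballots ranking Ana above Chen: 2.
Ballots ranking Chen above Ana: 11+1 = 12.
So 2 of 14 voters prefer Ana to Chen.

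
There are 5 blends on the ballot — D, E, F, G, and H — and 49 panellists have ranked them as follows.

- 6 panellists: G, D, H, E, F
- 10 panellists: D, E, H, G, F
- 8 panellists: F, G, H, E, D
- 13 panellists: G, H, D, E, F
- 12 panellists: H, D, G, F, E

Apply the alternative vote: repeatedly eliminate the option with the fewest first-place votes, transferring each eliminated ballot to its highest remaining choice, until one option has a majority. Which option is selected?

G

Round 1: G 19, H 12, D 10, F 8, E 0. E has the fewest and is eliminated.
Round 2: G 19, H 12, D 10, F 8. F has the fewest and is eliminated.
Round 3: G 27, H 12, D 10. G has a majority.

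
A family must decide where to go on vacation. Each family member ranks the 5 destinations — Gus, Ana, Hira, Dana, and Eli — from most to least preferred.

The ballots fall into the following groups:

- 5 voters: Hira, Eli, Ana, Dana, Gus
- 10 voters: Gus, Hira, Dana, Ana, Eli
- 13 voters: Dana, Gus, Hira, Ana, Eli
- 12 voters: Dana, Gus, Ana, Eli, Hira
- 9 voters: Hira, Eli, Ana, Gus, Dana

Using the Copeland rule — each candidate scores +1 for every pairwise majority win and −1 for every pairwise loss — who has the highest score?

Dana

Pairwise results:
  Gus vs Ana: Gus wins 35–14.
  Gus vs Hira: Gus wins 35–14.
  Gus vs Dana: Dana wins 30–19.
  Gus vs Eli: Gus wins 35–14.
  Ana vs Hira: Hira wins 37–12.
  Ana vs Dana: Dana wins 35–14.
  Ana vs Eli: Ana wins 35–14.
  Hira vs Dana: Dana wins 25–24.
  Hira vs Eli: Hira wins 37–12.
  Dana vs Eli: Dana wins 35–14.
Copeland scores (wins − losses):
  Gus: 3 − 1 = 2
  Ana: 1 − 3 = -2
  Hira: 2 − 2 = 0
  Dana: 4 − 0 = 4
  Eli: 0 − 4 = -4
Dana has the best Copeland score.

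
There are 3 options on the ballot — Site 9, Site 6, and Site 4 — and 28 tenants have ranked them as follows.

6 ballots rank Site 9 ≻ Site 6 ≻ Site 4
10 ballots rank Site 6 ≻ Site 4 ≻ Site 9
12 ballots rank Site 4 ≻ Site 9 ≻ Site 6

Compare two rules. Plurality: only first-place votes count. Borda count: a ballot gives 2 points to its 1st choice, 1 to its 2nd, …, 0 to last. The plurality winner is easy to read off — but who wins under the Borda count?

Site 4

Plurality first-place counts: Site 9 6, Site 6 10, Site 4 12 → Site 4.
Borda totals: Site 9 24, Site 6 26, Site 4 34 → Site 4.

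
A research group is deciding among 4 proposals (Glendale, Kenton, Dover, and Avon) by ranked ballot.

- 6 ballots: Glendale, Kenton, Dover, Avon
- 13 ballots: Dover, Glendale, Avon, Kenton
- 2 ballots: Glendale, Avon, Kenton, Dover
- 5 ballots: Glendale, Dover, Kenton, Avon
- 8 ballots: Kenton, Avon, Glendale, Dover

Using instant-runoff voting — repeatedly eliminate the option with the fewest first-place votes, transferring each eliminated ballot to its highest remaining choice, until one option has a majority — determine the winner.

Round 1: Glendale 13, Dover 13, Kenton 8, Avon 0. Avon has the fewest and is eliminated.
Round 2: Glendale 13, Dover 13, Kenton 8. Kenton has the fewest and is eliminated.
Round 3: Glendale 21, Dover 13. Glendale has a majority.

Glendale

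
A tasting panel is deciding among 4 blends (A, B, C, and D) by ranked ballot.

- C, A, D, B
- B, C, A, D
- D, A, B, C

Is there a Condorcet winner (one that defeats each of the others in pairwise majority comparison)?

No

Head-to-head results (3 voters total):
A vs B: A wins 2–1.
A vs C: C wins 2–1.
A vs D: A wins 2–1.
B vs C: B wins 2–1.
B vs D: D wins 2–1.
C vs D: C wins 2–1.
No candidate beats all others: A beats B beats C beats A, a majority cycle.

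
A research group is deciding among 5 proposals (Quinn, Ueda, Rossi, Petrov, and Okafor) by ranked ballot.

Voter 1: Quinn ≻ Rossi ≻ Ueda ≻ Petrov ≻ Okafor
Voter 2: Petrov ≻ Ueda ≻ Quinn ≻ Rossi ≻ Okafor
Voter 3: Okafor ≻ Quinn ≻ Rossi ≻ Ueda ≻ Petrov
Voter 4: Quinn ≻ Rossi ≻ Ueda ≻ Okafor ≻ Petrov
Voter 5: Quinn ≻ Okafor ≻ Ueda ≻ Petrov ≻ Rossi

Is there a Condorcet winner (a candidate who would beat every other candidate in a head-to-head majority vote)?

Head-to-head results (5 voters total):
Quinn vs Ueda: Quinn wins 4–1.
Quinn vs Rossi: Quinn wins 5–0.
Quinn vs Petrov: Quinn wins 4–1.
Quinn vs Okafor: Quinn wins 4–1.
Ueda vs Rossi: Rossi wins 3–2.
Ueda vs Petrov: Ueda wins 4–1.
Ueda vs Okafor: Ueda wins 3–2.
Rossi vs Petrov: Rossi wins 3–2.
Rossi vs Okafor: Rossi wins 3–2.
Petrov vs Okafor: Okafor wins 3–2.
Quinn beats each rival — Ueda (4–1), Rossi (5–0), Petrov (4–1), Okafor (4–1) — so Quinn is the Condorcet winner.

Yes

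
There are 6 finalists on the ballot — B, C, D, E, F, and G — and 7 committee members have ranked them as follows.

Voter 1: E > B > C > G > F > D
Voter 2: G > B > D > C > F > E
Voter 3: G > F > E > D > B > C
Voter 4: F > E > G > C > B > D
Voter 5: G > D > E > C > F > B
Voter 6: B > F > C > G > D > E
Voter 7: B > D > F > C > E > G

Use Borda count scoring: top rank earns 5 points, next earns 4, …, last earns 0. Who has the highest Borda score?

G

Borda scores:
  B: 4 + 4 + 1 + 1 + 0 + 5 + 5 = 20
  C: 3 + 2 + 0 + 2 + 2 + 3 + 2 = 14
  D: 0 + 3 + 2 + 0 + 4 + 1 + 4 = 14
  E: 5 + 0 + 3 + 4 + 3 + 0 + 1 = 16
  F: 1 + 1 + 4 + 5 + 1 + 4 + 3 = 19
  G: 2 + 5 + 5 + 3 + 5 + 2 + 0 = 22
G has the highest total.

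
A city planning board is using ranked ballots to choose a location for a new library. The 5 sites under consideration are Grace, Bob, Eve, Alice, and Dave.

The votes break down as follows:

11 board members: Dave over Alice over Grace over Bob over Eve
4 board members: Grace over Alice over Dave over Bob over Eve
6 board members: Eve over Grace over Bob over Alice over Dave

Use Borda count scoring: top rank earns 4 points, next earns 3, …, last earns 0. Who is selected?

Borda scores:
  Grace: 11·2 + 4·4 + 6·3 = 56
  Bob: 11·1 + 4·1 + 6·2 = 27
  Eve: 11·0 + 4·0 + 6·4 = 24
  Alice: 11·3 + 4·3 + 6·1 = 51
  Dave: 11·4 + 4·2 + 6·0 = 52
Grace has the highest total.

Grace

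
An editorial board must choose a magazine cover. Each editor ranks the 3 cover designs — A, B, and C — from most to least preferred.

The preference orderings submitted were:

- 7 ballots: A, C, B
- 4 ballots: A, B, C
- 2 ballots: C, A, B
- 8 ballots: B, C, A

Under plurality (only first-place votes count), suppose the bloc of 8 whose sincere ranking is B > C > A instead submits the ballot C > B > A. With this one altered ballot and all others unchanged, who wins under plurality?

A

First-place totals with the altered ballot: A 11, B 0, C 10.
The winner is unchanged: still A.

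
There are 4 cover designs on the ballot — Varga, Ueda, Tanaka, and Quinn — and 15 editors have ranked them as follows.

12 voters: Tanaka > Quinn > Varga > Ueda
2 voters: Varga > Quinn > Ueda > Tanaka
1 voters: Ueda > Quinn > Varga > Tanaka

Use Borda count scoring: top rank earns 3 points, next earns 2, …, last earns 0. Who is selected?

Borda scores:
  Varga: 12·1 + 2·3 + 1 = 19
  Ueda: 12·0 + 2·1 + 3 = 5
  Tanaka: 12·3 + 2·0 + 0 = 36
  Quinn: 12·2 + 2·2 + 2 = 30
Tanaka has the highest total.

Tanaka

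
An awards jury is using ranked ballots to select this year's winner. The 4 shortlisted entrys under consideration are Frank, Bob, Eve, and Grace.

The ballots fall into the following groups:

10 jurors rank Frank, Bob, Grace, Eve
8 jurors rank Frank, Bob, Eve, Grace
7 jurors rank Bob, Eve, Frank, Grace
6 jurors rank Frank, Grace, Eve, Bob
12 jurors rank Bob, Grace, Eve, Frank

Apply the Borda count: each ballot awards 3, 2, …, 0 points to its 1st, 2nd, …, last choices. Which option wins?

Bob

Borda scores:
  Frank: 10·3 + 8·3 + 7·1 + 6·3 + 12·0 = 79
  Bob: 10·2 + 8·2 + 7·3 + 6·0 + 12·3 = 93
  Eve: 10·0 + 8·1 + 7·2 + 6·1 + 12·1 = 40
  Grace: 10·1 + 8·0 + 7·0 + 6·2 + 12·2 = 46
Bob has the highest total.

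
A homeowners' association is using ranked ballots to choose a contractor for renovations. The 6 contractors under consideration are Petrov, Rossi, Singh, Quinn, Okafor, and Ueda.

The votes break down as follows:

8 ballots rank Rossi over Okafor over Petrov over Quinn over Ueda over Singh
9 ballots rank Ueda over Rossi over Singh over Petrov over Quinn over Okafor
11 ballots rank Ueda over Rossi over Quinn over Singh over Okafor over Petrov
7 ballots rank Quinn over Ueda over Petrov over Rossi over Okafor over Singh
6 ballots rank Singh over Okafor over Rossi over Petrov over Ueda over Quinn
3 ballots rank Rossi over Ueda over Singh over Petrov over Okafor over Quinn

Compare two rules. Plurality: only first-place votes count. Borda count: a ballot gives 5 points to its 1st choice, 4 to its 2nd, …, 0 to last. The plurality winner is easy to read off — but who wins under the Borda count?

Rossi

Plurality first-place counts: Petrov 0, Rossi 11, Singh 6, Quinn 7, Okafor 0, Ueda 20 → Ueda.
Borda totals: Petrov 81, Rossi 167, Singh 88, Quinn 93, Okafor 77, Ueda 154 → Rossi.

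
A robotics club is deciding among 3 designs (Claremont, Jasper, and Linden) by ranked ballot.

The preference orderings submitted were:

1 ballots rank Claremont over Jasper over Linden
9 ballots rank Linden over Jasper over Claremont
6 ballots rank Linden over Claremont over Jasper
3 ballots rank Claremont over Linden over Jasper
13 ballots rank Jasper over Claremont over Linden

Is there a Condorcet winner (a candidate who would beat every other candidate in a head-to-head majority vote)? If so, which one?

No Condorcet winner

Head-to-head results (32 voters total):
Claremont vs Jasper: Jasper wins 22–10.
Claremont vs Linden: Claremont wins 17–15.
Jasper vs Linden: Linden wins 18–14.
No candidate beats all others: Claremont beats Linden beats Jasper beats Claremont, a majority cycle.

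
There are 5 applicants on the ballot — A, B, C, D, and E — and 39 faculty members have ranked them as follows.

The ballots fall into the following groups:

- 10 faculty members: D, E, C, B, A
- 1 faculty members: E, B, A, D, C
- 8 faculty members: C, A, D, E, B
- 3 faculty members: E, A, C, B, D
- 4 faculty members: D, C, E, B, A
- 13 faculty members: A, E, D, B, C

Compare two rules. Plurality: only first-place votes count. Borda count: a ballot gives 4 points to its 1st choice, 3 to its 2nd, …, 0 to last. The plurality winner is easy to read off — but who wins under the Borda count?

E

Plurality first-place counts: A 13, B 0, C 8, D 14, E 4 → D.
Borda totals: A 87, B 33, C 70, D 99, E 101 → E.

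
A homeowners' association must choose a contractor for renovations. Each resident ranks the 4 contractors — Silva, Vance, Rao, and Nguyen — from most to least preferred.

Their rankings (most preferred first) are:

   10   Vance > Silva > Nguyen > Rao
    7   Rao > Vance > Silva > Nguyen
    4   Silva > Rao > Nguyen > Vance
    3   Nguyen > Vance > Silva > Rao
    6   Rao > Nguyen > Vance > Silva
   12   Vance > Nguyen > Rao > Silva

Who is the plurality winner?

Vance

First-place vote totals:
  Silva: 4
  Vance: 22
  Rao: 13
  Nguyen: 3
Vance has the most first-place votes.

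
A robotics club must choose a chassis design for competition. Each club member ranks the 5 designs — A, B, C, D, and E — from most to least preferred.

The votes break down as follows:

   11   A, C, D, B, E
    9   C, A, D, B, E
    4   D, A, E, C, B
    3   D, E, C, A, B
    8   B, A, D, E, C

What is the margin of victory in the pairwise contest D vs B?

Ballots ranking D above B: 11+9+4+3 = 27.
Ballots ranking B above D: 8.
D wins 27–8, a margin of 19.

19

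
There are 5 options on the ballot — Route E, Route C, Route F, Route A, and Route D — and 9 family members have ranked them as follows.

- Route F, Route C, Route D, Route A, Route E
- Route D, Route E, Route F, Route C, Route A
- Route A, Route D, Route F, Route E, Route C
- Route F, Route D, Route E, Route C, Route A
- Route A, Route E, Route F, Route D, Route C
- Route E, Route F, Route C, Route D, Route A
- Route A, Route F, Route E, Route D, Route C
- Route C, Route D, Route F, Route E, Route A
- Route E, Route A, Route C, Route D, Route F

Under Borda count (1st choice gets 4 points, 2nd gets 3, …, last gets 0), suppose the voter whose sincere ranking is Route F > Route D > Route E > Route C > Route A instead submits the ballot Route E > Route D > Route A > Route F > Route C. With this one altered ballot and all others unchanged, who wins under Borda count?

Route E

Borda totals with the altered ballot: Route E 22, Route C 12, Route F 19, Route A 18, Route D 19.
The switch changes the winner from Route F to Route E.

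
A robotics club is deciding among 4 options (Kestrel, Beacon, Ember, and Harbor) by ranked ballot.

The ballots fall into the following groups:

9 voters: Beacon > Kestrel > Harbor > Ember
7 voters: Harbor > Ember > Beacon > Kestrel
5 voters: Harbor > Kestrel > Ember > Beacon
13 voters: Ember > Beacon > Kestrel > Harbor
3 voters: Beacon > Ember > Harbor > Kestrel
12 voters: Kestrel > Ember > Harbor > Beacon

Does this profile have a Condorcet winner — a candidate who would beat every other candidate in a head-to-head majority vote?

No

Head-to-head results (49 voters total):
Kestrel vs Beacon: Beacon wins 32–17.
Kestrel vs Ember: Kestrel wins 26–23.
Kestrel vs Harbor: Kestrel wins 34–15.
Beacon vs Ember: Ember wins 37–12.
Beacon vs Harbor: Beacon wins 25–24.
Ember vs Harbor: Ember wins 28–21.
No candidate beats all others: Kestrel beats Ember beats Beacon beats Kestrel, a majority cycle.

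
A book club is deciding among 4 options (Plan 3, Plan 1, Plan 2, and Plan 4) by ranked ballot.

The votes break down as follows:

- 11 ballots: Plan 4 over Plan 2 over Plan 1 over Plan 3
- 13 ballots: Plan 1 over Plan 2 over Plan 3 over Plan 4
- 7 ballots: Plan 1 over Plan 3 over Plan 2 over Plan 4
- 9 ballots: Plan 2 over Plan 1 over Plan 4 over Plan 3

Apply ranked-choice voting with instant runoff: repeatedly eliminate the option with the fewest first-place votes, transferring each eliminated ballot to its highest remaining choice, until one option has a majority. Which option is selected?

Plan 1

Round 1: Plan 1 20, Plan 4 11, Plan 2 9, Plan 3 0. Plan 3 has the fewest and is eliminated.
Round 2: Plan 1 20, Plan 4 11, Plan 2 9. Plan 2 has the fewest and is eliminated.
Round 3: Plan 1 29, Plan 4 11. Plan 1 has a majority.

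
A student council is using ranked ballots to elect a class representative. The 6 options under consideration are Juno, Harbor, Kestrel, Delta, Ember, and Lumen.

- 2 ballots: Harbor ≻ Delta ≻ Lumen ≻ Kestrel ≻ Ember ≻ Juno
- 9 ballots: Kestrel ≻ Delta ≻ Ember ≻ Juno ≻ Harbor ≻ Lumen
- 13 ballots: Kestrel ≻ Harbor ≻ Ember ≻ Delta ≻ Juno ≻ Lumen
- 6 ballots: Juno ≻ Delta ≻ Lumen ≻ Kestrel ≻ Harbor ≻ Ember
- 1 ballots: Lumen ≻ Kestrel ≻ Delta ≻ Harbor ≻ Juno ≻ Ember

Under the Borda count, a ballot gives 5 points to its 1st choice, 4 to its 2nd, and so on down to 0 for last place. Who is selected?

Borda scores:
  Juno: 2·0 + 9·2 + 13·1 + 6·5 + 1 = 62
  Harbor: 2·5 + 9·1 + 13·4 + 6·1 + 2 = 79
  Kestrel: 2·2 + 9·5 + 13·5 + 6·2 + 4 = 130
  Delta: 2·4 + 9·4 + 13·2 + 6·4 + 3 = 97
  Ember: 2·1 + 9·3 + 13·3 + 6·0 + 0 = 68
  Lumen: 2·3 + 9·0 + 13·0 + 6·3 + 5 = 29
Kestrel has the highest total.

Kestrel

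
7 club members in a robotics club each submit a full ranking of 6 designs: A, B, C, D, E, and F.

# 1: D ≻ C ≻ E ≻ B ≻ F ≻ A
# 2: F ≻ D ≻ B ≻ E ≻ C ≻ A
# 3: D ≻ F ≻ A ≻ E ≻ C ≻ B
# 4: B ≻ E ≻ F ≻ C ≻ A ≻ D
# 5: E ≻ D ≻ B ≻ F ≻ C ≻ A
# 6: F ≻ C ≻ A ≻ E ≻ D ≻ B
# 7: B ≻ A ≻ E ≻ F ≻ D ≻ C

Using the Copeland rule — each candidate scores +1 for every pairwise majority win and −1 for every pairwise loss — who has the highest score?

Pairwise results:
  A vs B: B wins 5–2.
  A vs C: C wins 5–2.
  A vs D: D wins 4–3.
  A vs E: E wins 4–3.
  A vs F: F wins 6–1.
  B vs C: B wins 4–3.
  B vs D: D wins 5–2.
  B vs E: E wins 4–3.
  B vs F: B wins 4–3.
  C vs D: D wins 5–2.
  C vs E: E wins 5–2.
  C vs F: F wins 6–1.
  D vs E: E wins 4–3.
  D vs F: F wins 4–3.
  E vs F: E wins 4–3.
Copeland scores (wins − losses):
  A: 0 − 5 = -5
  B: 3 − 2 = 1
  C: 1 − 4 = -3
  D: 3 − 2 = 1
  E: 5 − 0 = 5
  F: 3 − 2 = 1
E has the best Copeland score.

E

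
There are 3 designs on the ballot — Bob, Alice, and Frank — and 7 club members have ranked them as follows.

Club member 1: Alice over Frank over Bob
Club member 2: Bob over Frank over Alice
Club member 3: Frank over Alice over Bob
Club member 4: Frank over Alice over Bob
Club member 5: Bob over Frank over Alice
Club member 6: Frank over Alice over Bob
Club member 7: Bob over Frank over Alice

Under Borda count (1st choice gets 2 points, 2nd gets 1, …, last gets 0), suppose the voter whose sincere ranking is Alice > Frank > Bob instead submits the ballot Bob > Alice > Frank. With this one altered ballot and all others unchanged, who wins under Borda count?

Frank

Borda totals with the altered ballot: Bob 8, Alice 4, Frank 9.
The winner is unchanged: still Frank.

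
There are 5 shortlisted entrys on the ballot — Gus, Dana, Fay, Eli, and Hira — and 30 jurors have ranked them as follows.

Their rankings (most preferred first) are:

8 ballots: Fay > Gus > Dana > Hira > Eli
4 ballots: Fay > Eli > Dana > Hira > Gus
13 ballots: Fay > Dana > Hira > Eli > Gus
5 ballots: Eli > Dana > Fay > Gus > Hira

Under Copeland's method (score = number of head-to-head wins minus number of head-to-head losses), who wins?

Fay

Pairwise results:
  Gus vs Dana: Dana wins 22–8.
  Gus vs Fay: Fay wins 30–0.
  Gus vs Eli: Eli wins 22–8.
  Gus vs Hira: Hira wins 17–13.
  Dana vs Fay: Fay wins 25–5.
  Dana vs Eli: Dana wins 21–9.
  Dana vs Hira: Dana wins 30–0.
  Fay vs Eli: Fay wins 25–5.
  Fay vs Hira: Fay wins 30–0.
  Eli vs Hira: Hira wins 21–9.
Copeland scores (wins − losses):
  Gus: 0 − 4 = -4
  Dana: 3 − 1 = 2
  Fay: 4 − 0 = 4
  Eli: 1 − 3 = -2
  Hira: 2 − 2 = 0
Fay has the best Copeland score.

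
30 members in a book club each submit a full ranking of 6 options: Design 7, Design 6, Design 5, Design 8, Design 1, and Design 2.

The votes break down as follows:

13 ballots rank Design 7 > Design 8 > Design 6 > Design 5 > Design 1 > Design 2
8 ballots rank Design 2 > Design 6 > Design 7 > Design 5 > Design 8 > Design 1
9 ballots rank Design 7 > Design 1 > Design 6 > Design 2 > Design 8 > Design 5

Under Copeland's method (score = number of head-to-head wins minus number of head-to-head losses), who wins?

Pairwise results:
  Design 7 vs Design 6: Design 7 wins 22–8.
  Design 7 vs Design 5: Design 7 wins 30–0.
  Design 7 vs Design 8: Design 7 wins 30–0.
  Design 7 vs Design 1: Design 7 wins 30–0.
  Design 7 vs Design 2: Design 7 wins 22–8.
  Design 6 vs Design 5: Design 6 wins 30–0.
  Design 6 vs Design 8: Design 6 wins 17–13.
  Design 6 vs Design 1: Design 6 wins 21–9.
  Design 6 vs Design 2: Design 6 wins 22–8.
  Design 5 vs Design 8: Design 8 wins 22–8.
  Design 5 vs Design 1: Design 5 wins 21–9.
  Design 5 vs Design 2: Design 2 wins 17–13.
  Design 8 vs Design 1: Design 8 wins 21–9.
  Design 8 vs Design 2: Design 2 wins 17–13.
  Design 1 vs Design 2: Design 1 wins 22–8.
Copeland scores (wins − losses):
  Design 7: 5 − 0 = 5
  Design 6: 4 − 1 = 3
  Design 5: 1 − 4 = -3
  Design 8: 2 − 3 = -1
  Design 1: 1 − 4 = -3
  Design 2: 2 − 3 = -1
Design 7 has the best Copeland score.

Design 7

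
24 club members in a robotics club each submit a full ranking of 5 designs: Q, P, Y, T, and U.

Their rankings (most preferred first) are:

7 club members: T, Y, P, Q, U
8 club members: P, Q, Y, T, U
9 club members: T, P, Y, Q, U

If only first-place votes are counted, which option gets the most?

First-place vote totals:
  Q: 0
  P: 8
  Y: 0
  T: 16
  U: 0
T has the most first-place votes.

T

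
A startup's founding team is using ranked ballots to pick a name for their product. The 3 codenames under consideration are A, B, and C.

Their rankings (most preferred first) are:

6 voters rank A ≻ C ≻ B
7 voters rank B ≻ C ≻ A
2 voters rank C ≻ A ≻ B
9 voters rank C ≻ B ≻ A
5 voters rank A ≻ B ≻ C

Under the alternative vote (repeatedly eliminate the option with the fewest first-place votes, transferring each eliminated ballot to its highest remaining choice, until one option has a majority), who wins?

C

Round 1: A 11, C 11, B 7. B has the fewest and is eliminated.
Round 2: C 18, A 11. C has a majority.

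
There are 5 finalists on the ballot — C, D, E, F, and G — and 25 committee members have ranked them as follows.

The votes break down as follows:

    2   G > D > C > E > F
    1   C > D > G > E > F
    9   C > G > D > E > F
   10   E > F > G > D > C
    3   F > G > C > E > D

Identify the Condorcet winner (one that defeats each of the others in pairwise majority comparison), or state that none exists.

Head-to-head results (25 voters total):
C vs D: C wins 13–12.
C vs E: C wins 15–10.
C vs F: F wins 13–12.
C vs G: G wins 15–10.
D vs E: E wins 13–12.
D vs F: F wins 13–12.
D vs G: G wins 24–1.
E vs F: E wins 22–3.
E vs G: G wins 15–10.
F vs G: F wins 13–12.
No candidate beats all others: C beats E beats F beats C, a majority cycle.

No Condorcet winner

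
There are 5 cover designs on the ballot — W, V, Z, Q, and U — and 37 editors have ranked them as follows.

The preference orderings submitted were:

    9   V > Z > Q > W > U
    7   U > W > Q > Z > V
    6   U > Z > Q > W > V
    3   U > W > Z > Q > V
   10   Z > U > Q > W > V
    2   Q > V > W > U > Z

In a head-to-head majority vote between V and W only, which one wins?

W

Ballots ranking V above W: 9+2 = 11.
Ballots ranking W above V: 7+6+3+10 = 26.
W wins the head-to-head, 26–11.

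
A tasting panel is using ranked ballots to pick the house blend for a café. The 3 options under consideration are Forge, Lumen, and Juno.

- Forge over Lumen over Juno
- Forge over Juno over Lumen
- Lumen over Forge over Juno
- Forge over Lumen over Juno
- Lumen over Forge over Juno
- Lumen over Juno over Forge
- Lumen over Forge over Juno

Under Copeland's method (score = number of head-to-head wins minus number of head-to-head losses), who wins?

Lumen

Pairwise results:
  Forge vs Lumen: Lumen wins 4–3.
  Forge vs Juno: Forge wins 6–1.
  Lumen vs Juno: Lumen wins 6–1.
Copeland scores (wins − losses):
  Forge: 1 − 1 = 0
  Lumen: 2 − 0 = 2
  Juno: 0 − 2 = -2
Lumen has the best Copeland score.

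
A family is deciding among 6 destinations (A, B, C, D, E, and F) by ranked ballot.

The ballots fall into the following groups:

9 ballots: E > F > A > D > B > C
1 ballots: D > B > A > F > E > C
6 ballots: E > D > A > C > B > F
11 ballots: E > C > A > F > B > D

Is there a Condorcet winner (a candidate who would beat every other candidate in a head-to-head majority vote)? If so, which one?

Head-to-head results (27 voters total):
A vs B: A wins 26–1.
A vs C: A wins 16–11.
A vs D: A wins 20–7.
A vs E: E wins 26–1.
A vs F: A wins 18–9.
B vs C: C wins 17–10.
B vs D: D wins 16–11.
B vs E: E wins 26–1.
B vs F: F wins 20–7.
C vs D: D wins 16–11.
C vs E: E wins 27–0.
C vs F: C wins 17–10.
D vs E: E wins 26–1.
D vs F: F wins 20–7.
E vs F: E wins 26–1.
E beats each rival — A (26–1), B (26–1), C (27–0), D (26–1), F (26–1) — so E is the Condorcet winner.

E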